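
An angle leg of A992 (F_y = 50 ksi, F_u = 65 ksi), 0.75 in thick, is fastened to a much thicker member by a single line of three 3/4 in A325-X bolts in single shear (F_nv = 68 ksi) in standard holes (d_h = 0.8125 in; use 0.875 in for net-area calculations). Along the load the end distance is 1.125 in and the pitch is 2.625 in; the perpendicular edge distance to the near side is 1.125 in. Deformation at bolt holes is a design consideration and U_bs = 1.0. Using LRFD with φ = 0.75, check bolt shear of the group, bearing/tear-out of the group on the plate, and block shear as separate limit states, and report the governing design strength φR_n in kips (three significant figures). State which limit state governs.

Bolt shear: A_b = π·0.75²/4 = 0.4418 in²; R_n = 68 × 0.4418 × 3 × 1 = 90.12 kips → 0.75 × 90.12 = 67.6 kips.
Bearing: edge l_c = 0.7188, r_n = 42.05 kips; interior l_c = 1.812, r_n = 87.75 kips; R_n = 42.05 + 2·87.75 = 217.5 kips → 163 kips.
Block shear: A_gv = 4.781, A_nv = 3.141, A_nt = 0.5156 in²; R_n = min(0.6F_uA_nv, 0.6F_yA_gv) + U_bs·F_u·A_nt = 156 kips → 117 kips.
Bolt shear governs: 67.6 kips.

67.6 kips (bolt shear governs)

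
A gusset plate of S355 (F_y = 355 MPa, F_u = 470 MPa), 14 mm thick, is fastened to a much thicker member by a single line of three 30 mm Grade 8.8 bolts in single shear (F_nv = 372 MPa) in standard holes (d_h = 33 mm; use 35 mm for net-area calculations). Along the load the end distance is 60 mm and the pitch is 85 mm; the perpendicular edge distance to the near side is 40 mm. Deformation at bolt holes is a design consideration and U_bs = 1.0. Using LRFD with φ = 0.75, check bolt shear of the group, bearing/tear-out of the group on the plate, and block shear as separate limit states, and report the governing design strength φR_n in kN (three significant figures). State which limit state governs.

533 kN (block shear governs)

Bolt shear: A_b = π·30²/4 = 706.9 mm²; R_n = 372 × 706.9 × 3 × 1 / 1000 = 788.9 kN → 0.75 × 788.9 = 592 kN.
Bearing: edge l_c = 43.5, r_n = 343.5 kN; interior l_c = 52, r_n = 410.6 kN; R_n = 343.5 + 2·410.6 = 1165 kN → 873 kN.
Block shear: A_gv = 3220, A_nv = 1995, A_nt = 315 mm²; R_n = min(0.6F_uA_nv, 0.6F_yA_gv) + U_bs·F_u·A_nt = 710.6 kN → 533 kN.
Block shear governs: 533 kN.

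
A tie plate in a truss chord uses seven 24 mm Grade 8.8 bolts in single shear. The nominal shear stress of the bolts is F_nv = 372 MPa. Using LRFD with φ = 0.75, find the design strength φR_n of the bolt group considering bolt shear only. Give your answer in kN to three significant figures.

A_b = π × 24² / 4 = 452.4 mm².
R_n = F_nv · A_b · n · n_s = 372 × 452.4 × 7 × 1 / 1000 = 1178 kN.
Design strength φR_n = 0.75 × 1178 = 884 kN.

884 kN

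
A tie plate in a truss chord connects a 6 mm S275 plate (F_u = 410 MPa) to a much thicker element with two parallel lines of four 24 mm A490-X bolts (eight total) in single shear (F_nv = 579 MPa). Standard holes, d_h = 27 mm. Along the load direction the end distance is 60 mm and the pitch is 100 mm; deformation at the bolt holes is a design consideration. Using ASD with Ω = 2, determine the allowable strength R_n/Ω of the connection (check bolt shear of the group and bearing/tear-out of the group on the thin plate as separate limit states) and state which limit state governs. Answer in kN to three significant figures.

Bolt shear: A_b = π·24²/4 = 452.4 mm²; R_n = 579 × 452.4 × 8 × 1 / 1000 = 2095 kN → 2095 / 2 = 1050 kN.
Bearing (1.2 l_c t F_u ≤ 2.4 d t F_u): upper limit = 2.4·24·6·410 / 1000 = 141.7 kN.
  Edge l_c = 60 − 27/2 = 46.5 → r_n = 137.3 kN; interior l_c = 100 − 27 = 73 → r_n = 141.7 kN.
  R_n,bearing = 2·137.3 + 6·141.7 = 1125 kN → 1125 / 2 = 562 kN.
Bearing governs: 562 kN.

562 kN (bearing governs)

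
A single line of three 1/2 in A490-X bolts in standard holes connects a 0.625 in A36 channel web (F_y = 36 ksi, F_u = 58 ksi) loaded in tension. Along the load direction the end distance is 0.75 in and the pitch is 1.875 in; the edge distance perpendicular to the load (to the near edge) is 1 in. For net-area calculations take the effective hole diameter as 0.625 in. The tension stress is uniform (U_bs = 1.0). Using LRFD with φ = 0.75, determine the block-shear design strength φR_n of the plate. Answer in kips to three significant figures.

Shear plane L_v = 0.75 + 2·1.875 = 4.5 in; A_gv = 4.5 × 0.625 = 2.812 in².
A_nv = (4.5 − 2.5·0.625) × 0.625 = 1.836 in².
A_nt = (1 − 0.5·0.625) × 0.625 = 0.4297 in².
0.6 F_u A_nv = 63.89 kips; 0.6 F_y A_gv = 60.75 kips → shear yielding governs the shear term.
R_n = 60.75 + 1.0 × 58 × 0.4297 = 85.67 kips.
Design strength φR_n = 0.75 × 85.67 = 64.3 kips.

64.3 kips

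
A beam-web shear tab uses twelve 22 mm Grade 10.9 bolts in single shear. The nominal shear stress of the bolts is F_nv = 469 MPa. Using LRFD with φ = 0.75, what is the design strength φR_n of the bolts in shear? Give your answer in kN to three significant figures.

1600 kN

A_b = π × 22² / 4 = 380.1 mm².
R_n = F_nv · A_b · n · n_s = 469 × 380.1 × 12 × 1 / 1000 = 2139 kN.
Design strength φR_n = 0.75 × 2139 = 1600 kN.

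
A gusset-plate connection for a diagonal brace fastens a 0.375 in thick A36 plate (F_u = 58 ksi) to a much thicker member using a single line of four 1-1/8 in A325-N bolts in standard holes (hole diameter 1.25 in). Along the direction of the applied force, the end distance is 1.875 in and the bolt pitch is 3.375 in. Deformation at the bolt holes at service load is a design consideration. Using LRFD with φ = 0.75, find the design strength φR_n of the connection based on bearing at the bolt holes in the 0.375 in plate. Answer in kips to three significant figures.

Per bolt r_n = 1.2 l_c t F_u ≤ 2.4 d t F_u; upper limit = 2.4 × 1.125 × 0.375 × 58 = 58.72 kips.
Edge bolt: l_c = 1.875 − 1.25/2 = 1.25 in → 1.2 × 1.25 × 0.375 × 58 = 32.62 → r_n = 32.62 kips.
Interior bolts: l_c = 3.375 − 1.25 = 2.125 in → 1.2 × 2.125 × 0.375 × 58 = 55.46 → r_n = 55.46 kips.
R_n = 1 × 32.62 + 3 × 55.46 = 199 kips.
Design strength φR_n = 0.75 × 199 = 149 kips.

149 kips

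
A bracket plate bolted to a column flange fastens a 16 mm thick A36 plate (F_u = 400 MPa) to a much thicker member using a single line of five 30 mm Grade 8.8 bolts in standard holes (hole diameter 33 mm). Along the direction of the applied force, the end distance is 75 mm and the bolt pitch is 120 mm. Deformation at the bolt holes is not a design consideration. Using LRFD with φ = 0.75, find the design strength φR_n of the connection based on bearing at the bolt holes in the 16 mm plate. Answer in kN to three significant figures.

2150 kN

Per bolt r_n = 1.5 l_c t F_u ≤ 3.0 d t F_u; upper limit = 3.0 × 30 × 16 × 400 / 1000 = 576 kN.
Edge bolt: l_c = 75 − 33/2 = 58.5 mm → 1.5 × 58.5 × 16 × 400 / 1000 = 561.6 → r_n = 561.6 kN.
Interior bolts: l_c = 120 − 33 = 87 mm → 1.5 × 87 × 16 × 400 / 1000 = 835.2 → r_n = 576 kN.
R_n = 1 × 561.6 + 4 × 576 = 2866 kN.
Design strength φR_n = 0.75 × 2866 = 2150 kN.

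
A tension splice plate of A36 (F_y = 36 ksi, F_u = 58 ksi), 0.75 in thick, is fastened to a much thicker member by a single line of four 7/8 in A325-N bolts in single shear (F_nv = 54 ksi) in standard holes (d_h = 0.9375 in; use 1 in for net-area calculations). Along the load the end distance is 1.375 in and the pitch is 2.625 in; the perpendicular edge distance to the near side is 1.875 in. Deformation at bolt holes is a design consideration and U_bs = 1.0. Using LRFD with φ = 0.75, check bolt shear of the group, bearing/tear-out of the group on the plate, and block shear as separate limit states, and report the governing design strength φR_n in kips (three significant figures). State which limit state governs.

97.4 kips (bolt shear governs)

Bolt shear: A_b = π·0.875²/4 = 0.6013 in²; R_n = 54 × 0.6013 × 4 × 1 = 129.9 kips → 0.75 × 129.9 = 97.4 kips.
Bearing: edge l_c = 0.9062, r_n = 47.31 kips; interior l_c = 1.688, r_n = 88.09 kips; R_n = 47.31 + 3·88.09 = 311.6 kips → 234 kips.
Block shear: A_gv = 6.938, A_nv = 4.312, A_nt = 1.031 in²; R_n = min(0.6F_uA_nv, 0.6F_yA_gv) + U_bs·F_u·A_nt = 209.7 kips → 157 kips.
Bolt shear governs: 97.4 kips.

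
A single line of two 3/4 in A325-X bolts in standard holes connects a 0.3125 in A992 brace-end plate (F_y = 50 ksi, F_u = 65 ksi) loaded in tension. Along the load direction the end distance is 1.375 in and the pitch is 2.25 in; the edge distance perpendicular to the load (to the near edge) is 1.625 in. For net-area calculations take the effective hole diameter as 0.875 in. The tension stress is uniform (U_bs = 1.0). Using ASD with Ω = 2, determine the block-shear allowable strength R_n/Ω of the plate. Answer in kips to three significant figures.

Shear plane L_v = 1.375 + 1·2.25 = 3.625 in; A_gv = 3.625 × 0.3125 = 1.133 in².
A_nv = (3.625 − 1.5·0.875) × 0.3125 = 0.7227 in².
A_nt = (1.625 − 0.5·0.875) × 0.3125 = 0.3711 in².
0.6 F_u A_nv = 28.18 kips; 0.6 F_y A_gv = 33.98 kips → shear rupture governs the shear term.
R_n = 28.18 + 1.0 × 65 × 0.3711 = 52.3 kips.
Allowable strength R_n/Ω = 52.3 / 2 = 26.2 kips.

26.2 kips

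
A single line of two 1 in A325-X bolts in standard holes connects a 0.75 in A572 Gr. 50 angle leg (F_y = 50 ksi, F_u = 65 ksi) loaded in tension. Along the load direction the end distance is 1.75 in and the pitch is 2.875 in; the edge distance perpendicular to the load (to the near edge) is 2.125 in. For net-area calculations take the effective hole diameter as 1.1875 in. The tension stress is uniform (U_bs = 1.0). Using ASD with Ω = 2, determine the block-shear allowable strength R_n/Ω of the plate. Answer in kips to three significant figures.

Shear plane L_v = 1.75 + 1·2.875 = 4.625 in; A_gv = 4.625 × 0.75 = 3.469 in².
A_nv = (4.625 − 1.5·1.1875) × 0.75 = 2.133 in².
A_nt = (2.125 − 0.5·1.1875) × 0.75 = 1.148 in².
0.6 F_u A_nv = 83.18 kips; 0.6 F_y A_gv = 104.1 kips → shear rupture governs the shear term.
R_n = 83.18 + 1.0 × 65 × 1.148 = 157.8 kips.
Allowable strength R_n/Ω = 157.8 / 2 = 78.9 kips.

78.9 kips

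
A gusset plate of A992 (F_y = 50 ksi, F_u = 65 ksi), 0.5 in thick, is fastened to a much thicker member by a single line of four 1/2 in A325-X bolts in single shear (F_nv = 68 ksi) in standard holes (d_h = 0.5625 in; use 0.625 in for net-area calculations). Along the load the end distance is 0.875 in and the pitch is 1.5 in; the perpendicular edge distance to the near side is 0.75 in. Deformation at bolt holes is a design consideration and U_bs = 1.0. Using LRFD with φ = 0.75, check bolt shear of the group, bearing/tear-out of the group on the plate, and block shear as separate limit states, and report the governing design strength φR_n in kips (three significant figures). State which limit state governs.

40.1 kips (bolt shear governs)

Bolt shear: A_b = π·0.5²/4 = 0.1963 in²; R_n = 68 × 0.1963 × 4 × 1 = 53.41 kips → 0.75 × 53.41 = 40.1 kips.
Bearing: edge l_c = 0.5938, r_n = 23.16 kips; interior l_c = 0.9375, r_n = 36.56 kips; R_n = 23.16 + 3·36.56 = 132.8 kips → 99.6 kips.
Block shear: A_gv = 2.688, A_nv = 1.594, A_nt = 0.2188 in²; R_n = min(0.6F_uA_nv, 0.6F_yA_gv) + U_bs·F_u·A_nt = 76.38 kips → 57.3 kips.
Bolt shear governs: 40.1 kips.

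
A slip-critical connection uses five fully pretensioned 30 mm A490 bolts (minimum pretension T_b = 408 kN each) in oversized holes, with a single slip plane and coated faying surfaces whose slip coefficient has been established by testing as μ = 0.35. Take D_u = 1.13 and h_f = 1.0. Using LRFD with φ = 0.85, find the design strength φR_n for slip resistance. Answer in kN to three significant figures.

R_n = μ · D_u · h_f · T_b · n_s · n_b = 0.35 × 1.13 × 1.0 × 408 × 1 × 5 = 806.8 kN.
Design strength φR_n = 0.85 × 806.8 = 686 kN.

686 kN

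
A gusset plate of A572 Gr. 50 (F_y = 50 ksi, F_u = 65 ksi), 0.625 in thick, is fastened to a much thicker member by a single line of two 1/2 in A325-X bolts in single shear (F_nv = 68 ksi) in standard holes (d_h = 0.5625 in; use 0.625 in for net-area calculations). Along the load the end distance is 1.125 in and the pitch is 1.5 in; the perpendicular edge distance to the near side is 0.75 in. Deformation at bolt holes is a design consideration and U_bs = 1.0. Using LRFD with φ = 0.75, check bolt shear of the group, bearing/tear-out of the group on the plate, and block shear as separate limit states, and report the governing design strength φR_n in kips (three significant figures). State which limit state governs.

20 kips (bolt shear governs)

Bolt shear: A_b = π·0.5²/4 = 0.1963 in²; R_n = 68 × 0.1963 × 2 × 1 = 26.7 kips → 0.75 × 26.7 = 20 kips.
Bearing: edge l_c = 0.8438, r_n = 41.13 kips; interior l_c = 0.9375, r_n = 45.7 kips; R_n = 41.13 + 1·45.7 = 86.84 kips → 65.1 kips.
Block shear: A_gv = 1.641, A_nv = 1.055, A_nt = 0.2734 in²; R_n = min(0.6F_uA_nv, 0.6F_yA_gv) + U_bs·F_u·A_nt = 58.91 kips → 44.2 kips.
Bolt shear governs: 20 kips.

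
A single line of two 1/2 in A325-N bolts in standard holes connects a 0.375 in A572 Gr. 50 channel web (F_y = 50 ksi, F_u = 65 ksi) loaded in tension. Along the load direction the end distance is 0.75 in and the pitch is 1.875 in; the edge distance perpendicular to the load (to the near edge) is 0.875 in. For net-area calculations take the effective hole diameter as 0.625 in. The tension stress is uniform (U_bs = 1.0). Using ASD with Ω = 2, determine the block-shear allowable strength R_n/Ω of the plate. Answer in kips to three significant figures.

19.2 kips

Shear plane L_v = 0.75 + 1·1.875 = 2.625 in; A_gv = 2.625 × 0.375 = 0.9844 in².
A_nv = (2.625 − 1.5·0.625) × 0.375 = 0.6328 in².
A_nt = (0.875 − 0.5·0.625) × 0.375 = 0.2109 in².
0.6 F_u A_nv = 24.68 kips; 0.6 F_y A_gv = 29.53 kips → shear rupture governs the shear term.
R_n = 24.68 + 1.0 × 65 × 0.2109 = 38.39 kips.
Allowable strength R_n/Ω = 38.39 / 2 = 19.2 kips.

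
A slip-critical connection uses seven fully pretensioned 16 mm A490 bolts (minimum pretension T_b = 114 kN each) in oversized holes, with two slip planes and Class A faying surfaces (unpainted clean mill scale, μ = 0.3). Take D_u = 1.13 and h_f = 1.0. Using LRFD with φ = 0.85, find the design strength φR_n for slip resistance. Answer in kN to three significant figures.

R_n = μ · D_u · h_f · T_b · n_s · n_b = 0.3 × 1.13 × 1.0 × 114 × 2 × 7 = 541 kN.
Design strength φR_n = 0.85 × 541 = 460 kN.

460 kN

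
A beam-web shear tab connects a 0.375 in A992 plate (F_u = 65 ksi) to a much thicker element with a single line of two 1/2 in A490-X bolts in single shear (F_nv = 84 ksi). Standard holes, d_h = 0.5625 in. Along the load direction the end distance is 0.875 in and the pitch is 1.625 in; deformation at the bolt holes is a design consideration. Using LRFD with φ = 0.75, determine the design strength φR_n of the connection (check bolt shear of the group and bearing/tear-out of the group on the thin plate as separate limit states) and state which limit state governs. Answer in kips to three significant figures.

24.7 kips (bolt shear governs)

Bolt shear: A_b = π·0.5²/4 = 0.1963 in²; R_n = 84 × 0.1963 × 2 × 1 = 32.99 kips → 0.75 × 32.99 = 24.7 kips.
Bearing (1.2 l_c t F_u ≤ 2.4 d t F_u): upper limit = 2.4·0.5·0.375·65 = 29.25 kips.
  Edge l_c = 0.875 − 0.5625/2 = 0.5938 → r_n = 17.37 kips; interior l_c = 1.625 − 0.5625 = 1.062 → r_n = 29.25 kips.
  R_n,bearing = 1·17.37 + 1·29.25 = 46.62 kips → 0.75 × 46.62 = 35 kips.
Bolt shear governs: 24.7 kips.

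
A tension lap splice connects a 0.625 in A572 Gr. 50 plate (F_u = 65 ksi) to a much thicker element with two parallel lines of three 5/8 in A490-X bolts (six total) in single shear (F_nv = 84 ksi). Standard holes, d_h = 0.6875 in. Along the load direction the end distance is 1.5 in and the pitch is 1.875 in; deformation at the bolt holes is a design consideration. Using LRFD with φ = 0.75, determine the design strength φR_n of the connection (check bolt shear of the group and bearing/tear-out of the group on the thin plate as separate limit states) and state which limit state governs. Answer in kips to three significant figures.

116 kips (bolt shear governs)

Bolt shear: A_b = π·0.625²/4 = 0.3068 in²; R_n = 84 × 0.3068 × 6 × 1 = 154.6 kips → 0.75 × 154.6 = 116 kips.
Bearing (1.2 l_c t F_u ≤ 2.4 d t F_u): upper limit = 2.4·0.625·0.625·65 = 60.94 kips.
  Edge l_c = 1.5 − 0.6875/2 = 1.156 → r_n = 56.37 kips; interior l_c = 1.875 − 0.6875 = 1.188 → r_n = 57.89 kips.
  R_n,bearing = 2·56.37 + 4·57.89 = 344.3 kips → 0.75 × 344.3 = 258 kips.
Bolt shear governs: 116 kips.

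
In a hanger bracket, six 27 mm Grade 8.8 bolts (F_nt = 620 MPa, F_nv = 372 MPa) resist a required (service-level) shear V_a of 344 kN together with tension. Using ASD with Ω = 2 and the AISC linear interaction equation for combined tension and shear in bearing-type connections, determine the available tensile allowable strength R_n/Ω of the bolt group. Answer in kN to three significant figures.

811 kN

A_b = π·27²/4 = 572.6 mm²; f_rv = 344 × 1000 / (6 × 572.6) = 100.1 MPa.
F'_nt = 1.3 F_nt − (Ω F_nt / F_nv) f_rv = 1.3·620 − (2·620/372)·100.1 = 472.2 MPa, capped at F_nt → F'_nt = 472.2 MPa.
R_n = F'_nt · A_b · n = 472.2 × 572.6 × 6 / 1000 = 1622 kN.
Allowable strength R_n/Ω = 1622 / 2 = 811 kN.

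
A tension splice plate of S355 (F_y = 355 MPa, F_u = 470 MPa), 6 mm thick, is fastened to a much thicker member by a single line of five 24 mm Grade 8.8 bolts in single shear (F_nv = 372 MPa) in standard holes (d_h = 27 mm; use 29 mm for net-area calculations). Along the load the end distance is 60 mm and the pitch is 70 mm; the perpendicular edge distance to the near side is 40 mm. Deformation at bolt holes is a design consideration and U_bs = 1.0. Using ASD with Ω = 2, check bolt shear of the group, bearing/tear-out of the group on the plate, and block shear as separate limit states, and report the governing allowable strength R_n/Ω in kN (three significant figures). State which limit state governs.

Bolt shear: A_b = π·24²/4 = 452.4 mm²; R_n = 372 × 452.4 × 5 × 1 / 1000 = 841.4 kN → 841.4 / 2 = 421 kN.
Bearing: edge l_c = 46.5, r_n = 157.4 kN; interior l_c = 43, r_n = 145.5 kN; R_n = 157.4 + 4·145.5 = 739.4 kN → 370 kN.
Block shear: A_gv = 2040, A_nv = 1257, A_nt = 153 mm²; R_n = min(0.6F_uA_nv, 0.6F_yA_gv) + U_bs·F_u·A_nt = 426.4 kN → 213 kN.
Block shear governs: 213 kN.

213 kN (block shear governs)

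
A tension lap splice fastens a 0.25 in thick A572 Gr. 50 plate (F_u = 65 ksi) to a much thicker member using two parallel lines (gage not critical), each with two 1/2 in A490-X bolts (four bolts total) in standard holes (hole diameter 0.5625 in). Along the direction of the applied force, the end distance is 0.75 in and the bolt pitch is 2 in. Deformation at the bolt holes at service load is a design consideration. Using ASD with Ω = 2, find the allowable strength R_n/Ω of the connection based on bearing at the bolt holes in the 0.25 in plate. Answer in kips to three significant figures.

28.6 kips

Per bolt r_n = 1.2 l_c t F_u ≤ 2.4 d t F_u; upper limit = 2.4 × 0.5 × 0.25 × 65 = 19.5 kips.
Edge bolt: l_c = 0.75 − 0.5625/2 = 0.4688 in → 1.2 × 0.4688 × 0.25 × 65 = 9.141 → r_n = 9.141 kips.
Interior bolts: l_c = 2 − 0.5625 = 1.438 in → 1.2 × 1.438 × 0.25 × 65 = 28.03 → r_n = 19.5 kips.
R_n = 2 × 9.141 + 2 × 19.5 = 57.28 kips.
Allowable strength R_n/Ω = 57.28 / 2 = 28.6 kips.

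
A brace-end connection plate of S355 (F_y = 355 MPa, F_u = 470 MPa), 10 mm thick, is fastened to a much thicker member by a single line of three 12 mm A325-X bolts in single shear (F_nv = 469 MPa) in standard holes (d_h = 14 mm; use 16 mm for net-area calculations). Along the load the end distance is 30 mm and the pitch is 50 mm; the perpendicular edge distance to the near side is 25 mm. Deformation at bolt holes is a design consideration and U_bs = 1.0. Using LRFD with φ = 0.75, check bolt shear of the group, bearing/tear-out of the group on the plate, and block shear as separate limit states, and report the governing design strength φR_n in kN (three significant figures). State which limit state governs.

Bolt shear: A_b = π·12²/4 = 113.1 mm²; R_n = 469 × 113.1 × 3 × 1 / 1000 = 159.1 kN → 0.75 × 159.1 = 119 kN.
Bearing: edge l_c = 23, r_n = 129.7 kN; interior l_c = 36, r_n = 135.4 kN; R_n = 129.7 + 2·135.4 = 400.4 kN → 300 kN.
Block shear: A_gv = 1300, A_nv = 900, A_nt = 170 mm²; R_n = min(0.6F_uA_nv, 0.6F_yA_gv) + U_bs·F_u·A_nt = 333.7 kN → 250 kN.
Bolt shear governs: 119 kN.

119 kN (bolt shear governs)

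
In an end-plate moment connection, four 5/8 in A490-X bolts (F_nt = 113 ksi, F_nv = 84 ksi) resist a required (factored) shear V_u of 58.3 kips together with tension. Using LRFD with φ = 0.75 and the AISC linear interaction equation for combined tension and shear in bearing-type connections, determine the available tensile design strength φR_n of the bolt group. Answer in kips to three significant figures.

56.8 kips

A_b = π·0.625²/4 = 0.3068 in²; f_rv = 58.3 / (4 × 0.3068) = 47.51 ksi.
F'_nt = 1.3 F_nt − (F_nt / φF_nv) f_rv = 1.3·113 − (113/(0.75·84))·47.51 = 61.69 ksi, capped at F_nt → F'_nt = 61.69 ksi.
R_n = F'_nt · A_b · n = 61.69 × 0.3068 × 4 = 75.7 kips.
Design strength φR_n = 0.75 × 75.7 = 56.8 kips.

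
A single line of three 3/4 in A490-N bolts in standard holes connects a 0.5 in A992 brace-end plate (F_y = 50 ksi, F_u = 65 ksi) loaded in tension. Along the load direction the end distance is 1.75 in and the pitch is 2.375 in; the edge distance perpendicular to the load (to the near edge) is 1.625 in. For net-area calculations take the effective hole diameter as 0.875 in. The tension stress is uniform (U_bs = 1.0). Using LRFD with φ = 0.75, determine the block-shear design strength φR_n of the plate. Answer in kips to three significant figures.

92 kips

Shear plane L_v = 1.75 + 2·2.375 = 6.5 in; A_gv = 6.5 × 0.5 = 3.25 in².
A_nv = (6.5 − 2.5·0.875) × 0.5 = 2.156 in².
A_nt = (1.625 − 0.5·0.875) × 0.5 = 0.5938 in².
0.6 F_u A_nv = 84.09 kips; 0.6 F_y A_gv = 97.5 kips → shear rupture governs the shear term.
R_n = 84.09 + 1.0 × 65 × 0.5938 = 122.7 kips.
Design strength φR_n = 0.75 × 122.7 = 92 kips.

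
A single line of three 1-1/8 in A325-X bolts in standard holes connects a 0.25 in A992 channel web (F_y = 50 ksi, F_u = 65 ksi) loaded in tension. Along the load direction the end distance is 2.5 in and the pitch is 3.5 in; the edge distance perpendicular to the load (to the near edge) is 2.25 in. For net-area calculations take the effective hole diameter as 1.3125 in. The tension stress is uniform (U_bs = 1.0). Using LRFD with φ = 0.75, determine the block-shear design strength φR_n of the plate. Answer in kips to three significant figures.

64.9 kips

Shear plane L_v = 2.5 + 2·3.5 = 9.5 in; A_gv = 9.5 × 0.25 = 2.375 in².
A_nv = (9.5 − 2.5·1.3125) × 0.25 = 1.555 in².
A_nt = (2.25 − 0.5·1.3125) × 0.25 = 0.3984 in².
0.6 F_u A_nv = 60.63 kips; 0.6 F_y A_gv = 71.25 kips → shear rupture governs the shear term.
R_n = 60.63 + 1.0 × 65 × 0.3984 = 86.53 kips.
Design strength φR_n = 0.75 × 86.53 = 64.9 kips.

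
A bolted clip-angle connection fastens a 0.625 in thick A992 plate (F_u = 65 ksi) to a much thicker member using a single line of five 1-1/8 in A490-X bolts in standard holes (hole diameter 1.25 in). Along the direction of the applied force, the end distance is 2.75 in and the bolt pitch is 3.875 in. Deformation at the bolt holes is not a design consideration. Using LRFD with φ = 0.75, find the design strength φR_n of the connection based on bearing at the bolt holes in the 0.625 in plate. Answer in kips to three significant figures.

508 kips

Per bolt r_n = 1.5 l_c t F_u ≤ 3.0 d t F_u; upper limit = 3.0 × 1.125 × 0.625 × 65 = 137.1 kips.
Edge bolt: l_c = 2.75 − 1.25/2 = 2.125 in → 1.5 × 2.125 × 0.625 × 65 = 129.5 → r_n = 129.5 kips.
Interior bolts: l_c = 3.875 − 1.25 = 2.625 in → 1.5 × 2.625 × 0.625 × 65 = 160 → r_n = 137.1 kips.
R_n = 1 × 129.5 + 4 × 137.1 = 677.9 kips.
Design strength φR_n = 0.75 × 677.9 = 508 kips.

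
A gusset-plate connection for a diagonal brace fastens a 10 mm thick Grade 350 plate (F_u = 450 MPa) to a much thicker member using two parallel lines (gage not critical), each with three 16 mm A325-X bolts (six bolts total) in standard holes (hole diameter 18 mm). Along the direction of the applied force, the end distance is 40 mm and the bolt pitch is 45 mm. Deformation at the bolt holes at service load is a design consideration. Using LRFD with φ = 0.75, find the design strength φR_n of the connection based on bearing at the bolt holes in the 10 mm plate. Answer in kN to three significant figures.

688 kN

Per bolt r_n = 1.2 l_c t F_u ≤ 2.4 d t F_u; upper limit = 2.4 × 16 × 10 × 450 / 1000 = 172.8 kN.
Edge bolt: l_c = 40 − 18/2 = 31 mm → 1.2 × 31 × 10 × 450 / 1000 = 167.4 → r_n = 167.4 kN.
Interior bolts: l_c = 45 − 18 = 27 mm → 1.2 × 27 × 10 × 450 / 1000 = 145.8 → r_n = 145.8 kN.
R_n = 2 × 167.4 + 4 × 145.8 = 918 kN.
Design strength φR_n = 0.75 × 918 = 688 kN.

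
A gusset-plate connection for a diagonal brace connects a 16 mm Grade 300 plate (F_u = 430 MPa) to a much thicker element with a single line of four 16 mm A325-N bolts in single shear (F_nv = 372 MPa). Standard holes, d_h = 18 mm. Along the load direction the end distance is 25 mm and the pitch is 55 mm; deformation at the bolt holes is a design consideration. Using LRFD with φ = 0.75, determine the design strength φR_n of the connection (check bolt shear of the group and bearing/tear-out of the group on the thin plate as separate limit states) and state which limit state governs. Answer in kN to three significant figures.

Bolt shear: A_b = π·16²/4 = 201.1 mm²; R_n = 372 × 201.1 × 4 × 1 / 1000 = 299.2 kN → 0.75 × 299.2 = 224 kN.
Bearing (1.2 l_c t F_u ≤ 2.4 d t F_u): upper limit = 2.4·16·16·430 / 1000 = 264.2 kN.
  Edge l_c = 25 − 18/2 = 16 → r_n = 132.1 kN; interior l_c = 55 − 18 = 37 → r_n = 264.2 kN.
  R_n,bearing = 1·132.1 + 3·264.2 = 924.7 kN → 0.75 × 924.7 = 694 kN.
Bolt shear governs: 224 kN.

224 kN (bolt shear governs)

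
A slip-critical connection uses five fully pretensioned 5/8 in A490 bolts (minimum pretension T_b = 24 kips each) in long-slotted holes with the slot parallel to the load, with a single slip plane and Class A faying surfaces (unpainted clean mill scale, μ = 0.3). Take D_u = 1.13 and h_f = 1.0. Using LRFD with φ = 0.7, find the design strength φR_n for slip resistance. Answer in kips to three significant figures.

28.5 kips

R_n = μ · D_u · h_f · T_b · n_s · n_b = 0.3 × 1.13 × 1.0 × 24 × 1 × 5 = 40.68 kips.
Design strength φR_n = 0.7 × 40.68 = 28.5 kips.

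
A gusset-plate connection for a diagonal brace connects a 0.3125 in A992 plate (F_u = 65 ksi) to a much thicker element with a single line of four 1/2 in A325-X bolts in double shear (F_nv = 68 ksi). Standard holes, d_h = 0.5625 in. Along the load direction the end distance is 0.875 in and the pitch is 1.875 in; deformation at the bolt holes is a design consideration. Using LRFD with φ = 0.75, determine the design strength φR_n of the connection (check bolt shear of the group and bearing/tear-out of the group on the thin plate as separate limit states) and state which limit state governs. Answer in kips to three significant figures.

65.7 kips (bearing governs)

Bolt shear: A_b = π·0.5²/4 = 0.1963 in²; R_n = 68 × 0.1963 × 4 × 2 = 106.8 kips → 0.75 × 106.8 = 80.1 kips.
Bearing (1.2 l_c t F_u ≤ 2.4 d t F_u): upper limit = 2.4·0.5·0.3125·65 = 24.38 kips.
  Edge l_c = 0.875 − 0.5625/2 = 0.5938 → r_n = 14.47 kips; interior l_c = 1.875 − 0.5625 = 1.312 → r_n = 24.38 kips.
  R_n,bearing = 1·14.47 + 3·24.38 = 87.6 kips → 0.75 × 87.6 = 65.7 kips.
Bearing governs: 65.7 kips.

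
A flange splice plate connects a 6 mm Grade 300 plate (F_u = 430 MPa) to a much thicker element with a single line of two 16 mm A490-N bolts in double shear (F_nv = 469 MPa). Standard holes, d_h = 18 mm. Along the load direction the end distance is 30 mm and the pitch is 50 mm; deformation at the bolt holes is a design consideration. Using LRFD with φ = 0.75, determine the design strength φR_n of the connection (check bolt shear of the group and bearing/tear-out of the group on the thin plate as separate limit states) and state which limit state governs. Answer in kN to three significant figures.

Bolt shear: A_b = π·16²/4 = 201.1 mm²; R_n = 469 × 201.1 × 2 × 2 / 1000 = 377.2 kN → 0.75 × 377.2 = 283 kN.
Bearing (1.2 l_c t F_u ≤ 2.4 d t F_u): upper limit = 2.4·16·6·430 / 1000 = 99.07 kN.
  Edge l_c = 30 − 18/2 = 21 → r_n = 65.02 kN; interior l_c = 50 − 18 = 32 → r_n = 99.07 kN.
  R_n,bearing = 1·65.02 + 1·99.07 = 164.1 kN → 0.75 × 164.1 = 123 kN.
Bearing governs: 123 kN.

123 kN (bearing governs)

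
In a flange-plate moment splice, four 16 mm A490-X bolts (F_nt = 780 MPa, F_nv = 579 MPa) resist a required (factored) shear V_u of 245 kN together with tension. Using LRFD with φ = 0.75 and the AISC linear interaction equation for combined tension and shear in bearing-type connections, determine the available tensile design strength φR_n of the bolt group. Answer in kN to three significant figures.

A_b = π·16²/4 = 201.1 mm²; f_rv = 245 × 1000 / (4 × 201.1) = 304.6 MPa.
F'_nt = 1.3 F_nt − (F_nt / φF_nv) f_rv = 1.3·780 − (780/(0.75·579))·304.6 = 466.8 MPa, capped at F_nt → F'_nt = 466.8 MPa.
R_n = F'_nt · A_b · n = 466.8 × 201.1 × 4 / 1000 = 375.4 kN.
Design strength φR_n = 0.75 × 375.4 = 282 kN.

282 kN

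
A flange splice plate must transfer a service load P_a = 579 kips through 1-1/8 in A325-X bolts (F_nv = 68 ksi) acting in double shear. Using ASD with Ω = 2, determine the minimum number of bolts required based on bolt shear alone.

9 bolts

A_b = π·1.125²/4 = 0.994 in².
Per-bolt allowable strength R_n/Ω = 68 × 0.994 × 2 / 2 = 67.59 kips.
n ≥ 579 / 67.59 = 8.566 → use 9 bolts.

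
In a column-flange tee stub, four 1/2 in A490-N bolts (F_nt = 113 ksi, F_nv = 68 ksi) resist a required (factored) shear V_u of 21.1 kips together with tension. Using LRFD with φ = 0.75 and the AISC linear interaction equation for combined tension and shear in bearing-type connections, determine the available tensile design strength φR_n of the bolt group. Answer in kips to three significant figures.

A_b = π·0.5²/4 = 0.1963 in²; f_rv = 21.1 / (4 × 0.1963) = 26.87 ksi.
F'_nt = 1.3 F_nt − (F_nt / φF_nv) f_rv = 1.3·113 − (113/(0.75·68))·26.87 = 87.37 ksi, capped at F_nt → F'_nt = 87.37 ksi.
R_n = F'_nt · A_b · n = 87.37 × 0.1963 × 4 = 68.62 kips.
Design strength φR_n = 0.75 × 68.62 = 51.5 kips.

51.5 kips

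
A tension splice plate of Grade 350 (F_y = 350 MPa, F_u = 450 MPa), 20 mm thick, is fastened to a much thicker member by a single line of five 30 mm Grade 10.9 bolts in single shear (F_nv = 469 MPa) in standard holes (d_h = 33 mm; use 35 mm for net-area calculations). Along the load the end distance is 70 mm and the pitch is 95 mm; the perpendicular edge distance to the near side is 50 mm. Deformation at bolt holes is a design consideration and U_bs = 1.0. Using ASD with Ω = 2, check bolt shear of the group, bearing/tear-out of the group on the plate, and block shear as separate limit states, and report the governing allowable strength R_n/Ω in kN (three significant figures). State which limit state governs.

Bolt shear: A_b = π·30²/4 = 706.9 mm²; R_n = 469 × 706.9 × 5 × 1 / 1000 = 1658 kN → 1658 / 2 = 829 kN.
Bearing: edge l_c = 53.5, r_n = 577.8 kN; interior l_c = 62, r_n = 648 kN; R_n = 577.8 + 4·648 = 3170 kN → 1580 kN.
Block shear: A_gv = 9000, A_nv = 5850, A_nt = 650 mm²; R_n = min(0.6F_uA_nv, 0.6F_yA_gv) + U_bs·F_u·A_nt = 1872 kN → 936 kN.
Bolt shear governs: 829 kN.

829 kN (bolt shear governs)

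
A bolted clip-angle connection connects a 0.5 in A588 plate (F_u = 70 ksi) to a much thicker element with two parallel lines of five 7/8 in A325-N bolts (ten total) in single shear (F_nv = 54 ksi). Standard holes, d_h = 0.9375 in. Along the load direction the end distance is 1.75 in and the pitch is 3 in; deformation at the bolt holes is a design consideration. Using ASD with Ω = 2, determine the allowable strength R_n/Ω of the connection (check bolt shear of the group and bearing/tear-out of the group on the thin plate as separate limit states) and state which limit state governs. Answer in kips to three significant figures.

162 kips (bolt shear governs)

Bolt shear: A_b = π·0.875²/4 = 0.6013 in²; R_n = 54 × 0.6013 × 10 × 1 = 324.7 kips → 324.7 / 2 = 162 kips.
Bearing (1.2 l_c t F_u ≤ 2.4 d t F_u): upper limit = 2.4·0.875·0.5·70 = 73.5 kips.
  Edge l_c = 1.75 − 0.9375/2 = 1.281 → r_n = 53.81 kips; interior l_c = 3 − 0.9375 = 2.062 → r_n = 73.5 kips.
  R_n,bearing = 2·53.81 + 8·73.5 = 695.6 kips → 695.6 / 2 = 348 kips.
Bolt shear governs: 162 kips.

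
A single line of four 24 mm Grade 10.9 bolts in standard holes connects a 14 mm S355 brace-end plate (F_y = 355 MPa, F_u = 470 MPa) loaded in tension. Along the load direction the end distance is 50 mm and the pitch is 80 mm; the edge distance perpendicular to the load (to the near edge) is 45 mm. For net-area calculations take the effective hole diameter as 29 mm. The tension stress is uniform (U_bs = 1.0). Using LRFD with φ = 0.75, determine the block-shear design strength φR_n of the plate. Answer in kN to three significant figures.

709 kN

Shear plane L_v = 50 + 3·80 = 290 mm; A_gv = 290 × 14 = 4060 mm².
A_nv = (290 − 3.5·29) × 14 = 2639 mm².
A_nt = (45 − 0.5·29) × 14 = 427 mm².
0.6 F_u A_nv = 744.2 kN; 0.6 F_y A_gv = 864.8 kN → shear rupture governs the shear term.
R_n = 744.2 + 1.0 × 470 × 427 / 1000 = 944.9 kN.
Design strength φR_n = 0.75 × 944.9 = 709 kN.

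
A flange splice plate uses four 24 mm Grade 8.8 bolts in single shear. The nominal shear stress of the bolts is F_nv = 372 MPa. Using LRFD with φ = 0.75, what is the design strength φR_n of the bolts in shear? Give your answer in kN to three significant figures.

505 kN

A_b = π × 24² / 4 = 452.4 mm².
R_n = F_nv · A_b · n · n_s = 372 × 452.4 × 4 × 1 / 1000 = 673.2 kN.
Design strength φR_n = 0.75 × 673.2 = 505 kN.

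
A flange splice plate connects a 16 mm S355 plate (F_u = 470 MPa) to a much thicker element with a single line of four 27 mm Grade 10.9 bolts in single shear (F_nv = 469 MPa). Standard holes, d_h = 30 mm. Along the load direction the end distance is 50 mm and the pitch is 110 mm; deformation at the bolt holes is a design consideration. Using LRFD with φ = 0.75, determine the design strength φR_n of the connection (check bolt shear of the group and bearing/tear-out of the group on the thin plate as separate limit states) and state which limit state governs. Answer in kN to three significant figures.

Bolt shear: A_b = π·27²/4 = 572.6 mm²; R_n = 469 × 572.6 × 4 × 1 / 1000 = 1074 kN → 0.75 × 1074 = 806 kN.
Bearing (1.2 l_c t F_u ≤ 2.4 d t F_u): upper limit = 2.4·27·16·470 / 1000 = 487.3 kN.
  Edge l_c = 50 − 30/2 = 35 → r_n = 315.8 kN; interior l_c = 110 − 30 = 80 → r_n = 487.3 kN.
  R_n,bearing = 1·315.8 + 3·487.3 = 1778 kN → 0.75 × 1778 = 1330 kN.
Bolt shear governs: 806 kN.

806 kN (bolt shear governs)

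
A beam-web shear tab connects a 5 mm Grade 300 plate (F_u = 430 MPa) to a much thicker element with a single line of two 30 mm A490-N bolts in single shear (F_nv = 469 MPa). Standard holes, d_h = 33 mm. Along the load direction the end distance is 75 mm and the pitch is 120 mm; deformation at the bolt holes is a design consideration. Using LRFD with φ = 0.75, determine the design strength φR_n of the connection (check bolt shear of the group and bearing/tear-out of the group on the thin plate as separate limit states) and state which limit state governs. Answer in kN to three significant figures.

229 kN (bearing governs)

Bolt shear: A_b = π·30²/4 = 706.9 mm²; R_n = 469 × 706.9 × 2 × 1 / 1000 = 663 kN → 0.75 × 663 = 497 kN.
Bearing (1.2 l_c t F_u ≤ 2.4 d t F_u): upper limit = 2.4·30·5·430 / 1000 = 154.8 kN.
  Edge l_c = 75 − 33/2 = 58.5 → r_n = 150.9 kN; interior l_c = 120 − 33 = 87 → r_n = 154.8 kN.
  R_n,bearing = 1·150.9 + 1·154.8 = 305.7 kN → 0.75 × 305.7 = 229 kN.
Bearing governs: 229 kN.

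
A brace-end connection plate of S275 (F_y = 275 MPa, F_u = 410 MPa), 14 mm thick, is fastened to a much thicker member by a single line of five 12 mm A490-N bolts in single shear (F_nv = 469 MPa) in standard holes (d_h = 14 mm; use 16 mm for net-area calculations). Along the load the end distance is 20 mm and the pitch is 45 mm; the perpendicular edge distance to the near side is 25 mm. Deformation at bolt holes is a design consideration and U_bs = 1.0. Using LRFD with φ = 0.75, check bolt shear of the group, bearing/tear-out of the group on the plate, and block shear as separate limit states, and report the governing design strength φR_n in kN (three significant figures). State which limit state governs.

Bolt shear: A_b = π·12²/4 = 113.1 mm²; R_n = 469 × 113.1 × 5 × 1 / 1000 = 265.2 kN → 0.75 × 265.2 = 199 kN.
Bearing: edge l_c = 13, r_n = 89.54 kN; interior l_c = 31, r_n = 165.3 kN; R_n = 89.54 + 4·165.3 = 750.8 kN → 563 kN.
Block shear: A_gv = 2800, A_nv = 1792, A_nt = 238 mm²; R_n = min(0.6F_uA_nv, 0.6F_yA_gv) + U_bs·F_u·A_nt = 538.4 kN → 404 kN.
Bolt shear governs: 199 kN.

199 kN (bolt shear governs)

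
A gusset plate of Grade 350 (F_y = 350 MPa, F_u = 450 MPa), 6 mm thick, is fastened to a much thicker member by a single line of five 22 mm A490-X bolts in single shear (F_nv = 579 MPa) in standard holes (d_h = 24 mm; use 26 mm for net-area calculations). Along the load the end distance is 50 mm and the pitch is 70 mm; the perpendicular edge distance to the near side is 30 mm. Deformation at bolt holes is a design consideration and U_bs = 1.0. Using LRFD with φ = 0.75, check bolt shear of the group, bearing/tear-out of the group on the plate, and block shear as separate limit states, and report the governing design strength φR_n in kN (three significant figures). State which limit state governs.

Bolt shear: A_b = π·22²/4 = 380.1 mm²; R_n = 579 × 380.1 × 5 × 1 / 1000 = 1100 kN → 0.75 × 1100 = 825 kN.
Bearing: edge l_c = 38, r_n = 123.1 kN; interior l_c = 46, r_n = 142.6 kN; R_n = 123.1 + 4·142.6 = 693.4 kN → 520 kN.
Block shear: A_gv = 1980, A_nv = 1278, A_nt = 102 mm²; R_n = min(0.6F_uA_nv, 0.6F_yA_gv) + U_bs·F_u·A_nt = 391 kN → 293 kN.
Block shear governs: 293 kN.

293 kN (block shear governs)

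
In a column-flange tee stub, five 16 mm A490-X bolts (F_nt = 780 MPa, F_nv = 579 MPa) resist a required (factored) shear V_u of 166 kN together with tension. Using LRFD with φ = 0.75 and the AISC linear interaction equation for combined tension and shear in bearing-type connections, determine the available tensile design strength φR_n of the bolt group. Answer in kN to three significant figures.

541 kN

A_b = π·16²/4 = 201.1 mm²; f_rv = 166 × 1000 / (5 × 201.1) = 165.1 MPa.
F'_nt = 1.3 F_nt − (F_nt / φF_nv) f_rv = 1.3·780 − (780/(0.75·579))·165.1 = 717.4 MPa, capped at F_nt → F'_nt = 717.4 MPa.
R_n = F'_nt · A_b · n = 717.4 × 201.1 × 5 / 1000 = 721.2 kN.
Design strength φR_n = 0.75 × 721.2 = 541 kN.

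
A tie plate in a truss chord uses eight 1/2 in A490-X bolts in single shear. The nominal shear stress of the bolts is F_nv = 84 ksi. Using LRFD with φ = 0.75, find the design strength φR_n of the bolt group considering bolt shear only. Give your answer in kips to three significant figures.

99 kips

A_b = π × 0.5² / 4 = 0.1963 in².
R_n = F_nv · A_b · n · n_s = 84 × 0.1963 × 8 × 1 = 131.9 kips.
Design strength φR_n = 0.75 × 131.9 = 99 kips.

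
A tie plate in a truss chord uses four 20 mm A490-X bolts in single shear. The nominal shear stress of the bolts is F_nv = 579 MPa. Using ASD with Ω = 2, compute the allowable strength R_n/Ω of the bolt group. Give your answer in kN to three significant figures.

A_b = π × 20² / 4 = 314.2 mm².
R_n = F_nv · A_b · n · n_s = 579 × 314.2 × 4 × 1 / 1000 = 727.6 kN.
Allowable strength R_n/Ω = 727.6 / 2 = 364 kN.

364 kN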